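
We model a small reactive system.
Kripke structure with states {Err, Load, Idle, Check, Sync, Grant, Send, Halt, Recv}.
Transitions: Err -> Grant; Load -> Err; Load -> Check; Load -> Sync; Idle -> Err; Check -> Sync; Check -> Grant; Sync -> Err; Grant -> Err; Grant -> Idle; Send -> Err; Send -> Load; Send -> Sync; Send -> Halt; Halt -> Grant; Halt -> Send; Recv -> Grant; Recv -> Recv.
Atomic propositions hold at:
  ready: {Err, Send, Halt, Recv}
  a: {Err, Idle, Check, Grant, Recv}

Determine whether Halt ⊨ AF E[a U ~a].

Yes

Sat(~a) = {Load, Sync, Send, Halt}
E[a U ~a]: least fixpoint, start Z0 = Sat(~a) = {Load, Sync, Send, Halt}, add states in Sat(a) with some successor in Z. Z1 = {Load, Check, Sync, Send, Halt}; fixed.
Sat(E[a U ~a]) = {Load, Check, Sync, Send, Halt}
AF E[a U ~a]: least fixpoint, start Z0 = {Load, Check, Sync, Send, Halt}, add states with every successor in Z. Already a fixed point.
Sat(AF E[a U ~a]) = {Load, Check, Sync, Send, Halt}
Halt ∈ Sat(AF E[a U ~a]) = {Load, Check, Sync, Send, Halt}, so the formula holds at Halt.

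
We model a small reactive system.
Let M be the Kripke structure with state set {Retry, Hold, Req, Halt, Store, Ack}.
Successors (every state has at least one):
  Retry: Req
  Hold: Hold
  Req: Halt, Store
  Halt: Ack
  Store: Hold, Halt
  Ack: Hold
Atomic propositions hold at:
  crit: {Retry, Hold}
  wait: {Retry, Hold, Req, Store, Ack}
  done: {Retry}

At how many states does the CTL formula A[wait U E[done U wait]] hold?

E[done U wait]: least fixpoint, start Z0 = Sat(wait) = {Retry, Hold, Req, Store, Ack}, add states in Sat(done) with some successor in Z. Already a fixed point.
Sat(E[done U wait]) = {Retry, Hold, Req, Store, Ack}
A[wait U E[done U wait]]: least fixpoint, start Z0 = Sat(E[done U wait]) = {Retry, Hold, Req, Store, Ack}, add states in Sat(wait) with every successor in Z. Already a fixed point.
Sat(A[wait U E[done U wait]]) = {Retry, Hold, Req, Store, Ack}
|Sat(A[wait U E[done U wait]])| = |{Retry, Hold, Req, Store, Ack}| = 5.

5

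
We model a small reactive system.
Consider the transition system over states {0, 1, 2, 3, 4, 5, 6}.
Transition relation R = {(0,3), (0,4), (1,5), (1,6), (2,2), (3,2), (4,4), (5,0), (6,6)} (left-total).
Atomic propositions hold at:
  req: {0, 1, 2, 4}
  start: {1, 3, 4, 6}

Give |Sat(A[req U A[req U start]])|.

A[req U start]: least fixpoint, start Z0 = Sat(start) = {1, 3, 4, 6}, add states in Sat(req) with every successor in Z. Z1 = {0, 1, 3, 4, 6}; fixed.
Sat(A[req U start]) = {0, 1, 3, 4, 6}
A[req U A[req U start]]: least fixpoint, start Z0 = Sat(A[req U start]) = {0, 1, 3, 4, 6}, add states in Sat(req) with every successor in Z. Already a fixed point.
Sat(A[req U A[req U start]]) = {0, 1, 3, 4, 6}
|Sat(A[req U A[req U start]])| = |{0, 1, 3, 4, 6}| = 5.

5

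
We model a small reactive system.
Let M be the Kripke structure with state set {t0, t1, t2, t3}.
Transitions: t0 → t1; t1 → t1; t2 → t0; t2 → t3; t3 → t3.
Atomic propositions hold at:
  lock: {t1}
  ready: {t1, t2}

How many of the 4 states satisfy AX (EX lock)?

Sat(EX lock) = {s : some successor in {t1}} = {t0, t1}
Sat(AX (EX lock)) = {s : every successor in {t0, t1}} = {t0, t1}
|Sat(AX (EX lock))| = |{t0, t1}| = 2.

2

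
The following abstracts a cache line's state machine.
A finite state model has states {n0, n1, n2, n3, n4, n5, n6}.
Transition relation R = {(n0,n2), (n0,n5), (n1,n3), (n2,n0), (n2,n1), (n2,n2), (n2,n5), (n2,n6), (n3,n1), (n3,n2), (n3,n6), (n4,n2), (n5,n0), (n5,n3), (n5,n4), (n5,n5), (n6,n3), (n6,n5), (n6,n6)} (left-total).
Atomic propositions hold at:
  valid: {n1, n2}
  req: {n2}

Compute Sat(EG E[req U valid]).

{n2}

E[req U valid]: least fixpoint, start Z0 = Sat(valid) = {n1, n2}, add states in Sat(req) with some successor in Z. Already a fixed point.
Sat(E[req U valid]) = {n1, n2}
EG E[req U valid]: greatest fixpoint, start Z0 = {n1, n2}, keep only states in Sat with some successor in Z. Z1 = {n2}; fixed.
Sat(EG E[req U valid]) = {n2}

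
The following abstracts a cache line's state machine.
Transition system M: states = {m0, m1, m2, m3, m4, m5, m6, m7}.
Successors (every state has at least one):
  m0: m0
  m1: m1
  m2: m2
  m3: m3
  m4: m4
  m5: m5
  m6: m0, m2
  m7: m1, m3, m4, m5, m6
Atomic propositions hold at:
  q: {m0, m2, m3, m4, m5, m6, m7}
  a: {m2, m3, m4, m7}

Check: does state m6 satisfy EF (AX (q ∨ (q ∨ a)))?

Yes

Sat(q ∨ a) = {m0, m2, m3, m4, m5, m6, m7}
Sat(q ∨ (q ∨ a)) = {m0, m2, m3, m4, m5, m6, m7}
Sat(AX (q ∨ (q ∨ a))) = {s : every successor in {m0, m2, m3, m4, m5, m6, m7}} = {m0, m2, m3, m4, m5, m6}
EF (AX (q ∨ (q ∨ a))): least fixpoint, start Z0 = {m0, m2, m3, m4, m5, m6}, add states with some successor in Z. Z1 = {m0, m2, m3, m4, m5, m6, m7}; fixed.
Sat(EF (AX (q ∨ (q ∨ a)))) = {m0, m2, m3, m4, m5, m6, m7}
m6 ∈ Sat(EF (AX (q ∨ (q ∨ a)))) = {m0, m2, m3, m4, m5, m6, m7}, so the formula holds at m6.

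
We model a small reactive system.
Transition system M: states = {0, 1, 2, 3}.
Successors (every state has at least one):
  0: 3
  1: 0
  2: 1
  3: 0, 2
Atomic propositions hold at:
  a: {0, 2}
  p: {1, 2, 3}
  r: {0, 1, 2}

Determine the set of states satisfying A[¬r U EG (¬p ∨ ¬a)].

{0, 1, 3}

Sat(¬r) = {3}
Sat(¬p) = {0}
Sat(¬a) = {1, 3}
Sat(¬p ∨ ¬a) = {0, 1, 3}
EG (¬p ∨ ¬a): greatest fixpoint, start Z0 = {0, 1, 3}, keep only states in Sat with some successor in Z. Already a fixed point.
Sat(EG (¬p ∨ ¬a)) = {0, 1, 3}
A[¬r U EG (¬p ∨ ¬a)]: least fixpoint, start Z0 = Sat(EG (¬p ∨ ¬a)) = {0, 1, 3}, add states in Sat(¬r) with every successor in Z. Already a fixed point.
Sat(A[¬r U EG (¬p ∨ ¬a)]) = {0, 1, 3}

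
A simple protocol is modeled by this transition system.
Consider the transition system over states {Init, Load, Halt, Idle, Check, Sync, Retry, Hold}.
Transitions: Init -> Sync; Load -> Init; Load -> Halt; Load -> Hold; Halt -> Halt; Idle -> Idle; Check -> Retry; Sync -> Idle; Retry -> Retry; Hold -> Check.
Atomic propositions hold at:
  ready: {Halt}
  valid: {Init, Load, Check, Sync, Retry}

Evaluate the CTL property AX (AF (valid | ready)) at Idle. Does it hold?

No

Sat(valid | ready) = {Init, Load, Halt, Check, Sync, Retry}
AF (valid | ready): least fixpoint, start Z0 = {Init, Load, Halt, Check, Sync, Retry}, add states with every successor in Z. Z1 = {Init, Load, Halt, Check, Sync, Retry, Hold}; fixed.
Sat(AF (valid | ready)) = {Init, Load, Halt, Check, Sync, Retry, Hold}
Sat(AX (AF (valid | ready))) = {s : every successor in {Init, Load, Halt, Check, Sync, Retry, Hold}} = {Init, Load, Halt, Check, Retry, Hold}
Idle ∉ Sat(AX (AF (valid | ready))) = {Init, Load, Halt, Check, Retry, Hold}, so the formula does not hold at Idle.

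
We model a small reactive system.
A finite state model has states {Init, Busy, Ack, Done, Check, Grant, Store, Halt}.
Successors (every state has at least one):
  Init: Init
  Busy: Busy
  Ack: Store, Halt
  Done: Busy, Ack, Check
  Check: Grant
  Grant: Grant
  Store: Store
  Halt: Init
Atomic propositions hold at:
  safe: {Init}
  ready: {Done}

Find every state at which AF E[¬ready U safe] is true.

Sat(¬ready) = {Init, Busy, Ack, Check, Grant, Store, Halt}
E[¬ready U safe]: least fixpoint, start Z0 = Sat(safe) = {Init}, add states in Sat(¬ready) with some successor in Z. Z1 = {Init, Halt}; Z2 = {Init, Ack, Halt}; fixed.
Sat(E[¬ready U safe]) = {Init, Ack, Halt}
AF E[¬ready U safe]: least fixpoint, start Z0 = {Init, Ack, Halt}, add states with every successor in Z. Already a fixed point.
Sat(AF E[¬ready U safe]) = {Init, Ack, Halt}

{Init, Ack, Halt}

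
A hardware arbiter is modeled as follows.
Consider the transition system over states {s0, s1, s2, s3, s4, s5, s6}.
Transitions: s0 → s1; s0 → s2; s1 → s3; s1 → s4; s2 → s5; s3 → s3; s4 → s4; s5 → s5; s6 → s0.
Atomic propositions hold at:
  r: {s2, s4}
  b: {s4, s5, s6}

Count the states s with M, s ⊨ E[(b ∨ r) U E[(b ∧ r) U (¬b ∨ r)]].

Sat(b ∨ r) = {s2, s4, s5, s6}
Sat(b ∧ r) = {s4}
Sat(¬b) = {s0, s1, s2, s3}
Sat(¬b ∨ r) = {s0, s1, s2, s3, s4}
E[(b ∧ r) U (¬b ∨ r)]: least fixpoint, start Z0 = Sat((¬b ∨ r)) = {s0, s1, s2, s3, s4}, add states in Sat(b ∧ r) with some successor in Z. Already a fixed point.
Sat(E[(b ∧ r) U (¬b ∨ r)]) = {s0, s1, s2, s3, s4}
E[(b ∨ r) U E[(b ∧ r) U (¬b ∨ r)]]: least fixpoint, start Z0 = Sat(E[(b ∧ r) U (¬b ∨ r)]) = {s0, s1, s2, s3, s4}, add states in Sat(b ∨ r) with some successor in Z. Z1 = {s0, s1, s2, s3, s4, s6}; fixed.
Sat(E[(b ∨ r) U E[(b ∧ r) U (¬b ∨ r)]]) = {s0, s1, s2, s3, s4, s6}
|Sat(E[(b ∨ r) U E[(b ∧ r) U (¬b ∨ r)]])| = |{s0, s1, s2, s3, s4, s6}| = 6.

6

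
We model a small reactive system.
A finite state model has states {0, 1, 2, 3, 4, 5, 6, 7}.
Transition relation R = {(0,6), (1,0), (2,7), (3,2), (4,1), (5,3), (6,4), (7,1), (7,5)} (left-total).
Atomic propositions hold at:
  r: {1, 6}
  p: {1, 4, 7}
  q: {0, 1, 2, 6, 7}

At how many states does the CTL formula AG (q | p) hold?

4

Sat(q | p) = {0, 1, 2, 4, 6, 7}
AG (q | p): greatest fixpoint, start Z0 = {0, 1, 2, 4, 6, 7}, keep only states in Sat with every successor in Z. Z1 = {0, 1, 2, 4, 6}; Z2 = {0, 1, 4, 6}; fixed.
Sat(AG (q | p)) = {0, 1, 4, 6}
|Sat(AG (q | p))| = |{0, 1, 4, 6}| = 4.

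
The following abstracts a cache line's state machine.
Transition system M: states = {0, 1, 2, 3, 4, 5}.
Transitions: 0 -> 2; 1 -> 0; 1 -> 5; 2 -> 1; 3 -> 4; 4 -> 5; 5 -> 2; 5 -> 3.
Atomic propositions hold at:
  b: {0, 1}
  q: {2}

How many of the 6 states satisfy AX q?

1

Sat(AX q) = {s : every successor in {2}} = {0}
|Sat(AX q)| = |{0}| = 1.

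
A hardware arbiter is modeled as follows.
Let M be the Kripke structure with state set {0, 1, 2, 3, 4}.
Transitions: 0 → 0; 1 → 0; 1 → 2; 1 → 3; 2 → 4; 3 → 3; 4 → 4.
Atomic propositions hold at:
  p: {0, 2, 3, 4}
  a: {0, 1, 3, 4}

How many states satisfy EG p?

EG p: greatest fixpoint, start Z0 = {0, 2, 3, 4}, keep only states in Sat with some successor in Z. Already a fixed point.
Sat(EG p) = {0, 2, 3, 4}
|Sat(EG p)| = |{0, 2, 3, 4}| = 4.

4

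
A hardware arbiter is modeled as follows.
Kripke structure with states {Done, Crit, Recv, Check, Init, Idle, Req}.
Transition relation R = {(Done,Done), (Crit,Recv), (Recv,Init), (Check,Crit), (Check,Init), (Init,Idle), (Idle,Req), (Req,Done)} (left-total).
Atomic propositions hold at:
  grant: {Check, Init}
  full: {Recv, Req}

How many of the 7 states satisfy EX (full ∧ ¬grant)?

2

Sat(¬grant) = {Done, Crit, Recv, Idle, Req}
Sat(full ∧ ¬grant) = {Recv, Req}
Sat(EX (full ∧ ¬grant)) = {s : some successor in {Recv, Req}} = {Crit, Idle}
|Sat(EX (full ∧ ¬grant))| = |{Crit, Idle}| = 2.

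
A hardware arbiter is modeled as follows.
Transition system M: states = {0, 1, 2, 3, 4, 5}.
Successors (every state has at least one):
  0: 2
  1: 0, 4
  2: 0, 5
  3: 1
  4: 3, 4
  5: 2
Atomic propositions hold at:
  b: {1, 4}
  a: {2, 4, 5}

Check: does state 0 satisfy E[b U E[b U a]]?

E[b U a]: least fixpoint, start Z0 = Sat(a) = {2, 4, 5}, add states in Sat(b) with some successor in Z. Z1 = {1, 2, 4, 5}; fixed.
Sat(E[b U a]) = {1, 2, 4, 5}
E[b U E[b U a]]: least fixpoint, start Z0 = Sat(E[b U a]) = {1, 2, 4, 5}, add states in Sat(b) with some successor in Z. Already a fixed point.
Sat(E[b U E[b U a]]) = {1, 2, 4, 5}
0 ∉ Sat(E[b U E[b U a]]) = {1, 2, 4, 5}, so the formula does not hold at 0.

No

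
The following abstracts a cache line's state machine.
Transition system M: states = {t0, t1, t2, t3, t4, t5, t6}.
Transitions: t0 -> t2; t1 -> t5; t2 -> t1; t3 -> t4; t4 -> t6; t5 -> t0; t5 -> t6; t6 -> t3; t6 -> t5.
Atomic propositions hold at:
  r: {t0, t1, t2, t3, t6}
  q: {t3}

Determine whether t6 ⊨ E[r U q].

E[r U q]: least fixpoint, start Z0 = Sat(q) = {t3}, add states in Sat(r) with some successor in Z. Z1 = {t3, t6}; fixed.
Sat(E[r U q]) = {t3, t6}
t6 ∈ Sat(E[r U q]) = {t3, t6}, so the formula holds at t6.

Yes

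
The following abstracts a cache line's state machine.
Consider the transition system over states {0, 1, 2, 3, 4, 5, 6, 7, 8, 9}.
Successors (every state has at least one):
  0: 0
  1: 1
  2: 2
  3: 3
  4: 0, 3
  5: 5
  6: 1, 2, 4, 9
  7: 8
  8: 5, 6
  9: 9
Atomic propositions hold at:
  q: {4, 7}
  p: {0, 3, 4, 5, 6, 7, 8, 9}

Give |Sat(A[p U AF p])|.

8

AF p: least fixpoint, start Z0 = {0, 3, 4, 5, 6, 7, 8, 9}, add states with every successor in Z. Already a fixed point.
Sat(AF p) = {0, 3, 4, 5, 6, 7, 8, 9}
A[p U AF p]: least fixpoint, start Z0 = Sat(AF p) = {0, 3, 4, 5, 6, 7, 8, 9}, add states in Sat(p) with every successor in Z. Already a fixed point.
Sat(A[p U AF p]) = {0, 3, 4, 5, 6, 7, 8, 9}
|Sat(A[p U AF p])| = |{0, 3, 4, 5, 6, 7, 8, 9}| = 8.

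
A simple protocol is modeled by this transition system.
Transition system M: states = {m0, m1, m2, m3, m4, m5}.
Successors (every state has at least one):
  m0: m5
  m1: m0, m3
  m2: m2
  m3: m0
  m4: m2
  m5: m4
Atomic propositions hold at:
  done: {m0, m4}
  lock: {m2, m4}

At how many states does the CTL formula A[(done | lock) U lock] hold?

2

Sat(done | lock) = {m0, m2, m4}
A[(done | lock) U lock]: least fixpoint, start Z0 = Sat(lock) = {m2, m4}, add states in Sat(done | lock) with every successor in Z. Already a fixed point.
Sat(A[(done | lock) U lock]) = {m2, m4}
|Sat(A[(done | lock) U lock])| = |{m2, m4}| = 2.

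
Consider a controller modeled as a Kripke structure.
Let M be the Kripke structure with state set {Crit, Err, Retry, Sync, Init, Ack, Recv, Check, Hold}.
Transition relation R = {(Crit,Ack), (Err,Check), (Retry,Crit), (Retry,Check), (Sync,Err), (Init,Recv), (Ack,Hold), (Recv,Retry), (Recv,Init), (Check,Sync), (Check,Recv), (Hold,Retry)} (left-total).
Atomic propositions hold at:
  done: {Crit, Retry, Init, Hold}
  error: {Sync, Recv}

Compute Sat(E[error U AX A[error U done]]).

A[error U done]: least fixpoint, start Z0 = Sat(done) = {Crit, Retry, Init, Hold}, add states in Sat(error) with every successor in Z. Z1 = {Crit, Retry, Init, Recv, Hold}; fixed.
Sat(A[error U done]) = {Crit, Retry, Init, Recv, Hold}
Sat(AX A[error U done]) = {s : every successor in {Crit, Retry, Init, Recv, Hold}} = {Init, Ack, Recv, Hold}
E[error U AX A[error U done]]: least fixpoint, start Z0 = Sat(AX A[error U done]) = {Init, Ack, Recv, Hold}, add states in Sat(error) with some successor in Z. Already a fixed point.
Sat(E[error U AX A[error U done]]) = {Init, Ack, Recv, Hold}

{Init, Ack, Recv, Hold}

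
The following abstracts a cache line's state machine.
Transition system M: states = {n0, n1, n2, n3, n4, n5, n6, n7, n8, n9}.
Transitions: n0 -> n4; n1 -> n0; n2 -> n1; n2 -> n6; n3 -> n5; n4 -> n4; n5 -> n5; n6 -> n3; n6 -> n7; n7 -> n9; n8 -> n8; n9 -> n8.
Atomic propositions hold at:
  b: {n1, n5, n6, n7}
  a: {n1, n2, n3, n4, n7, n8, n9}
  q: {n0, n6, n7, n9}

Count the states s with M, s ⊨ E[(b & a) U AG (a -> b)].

Sat(b & a) = {n1, n7}
Sat(a -> b) = {n0, n1, n5, n6, n7}
AG (a -> b): greatest fixpoint, start Z0 = {n0, n1, n5, n6, n7}, keep only states in Sat with every successor in Z. Z1 = {n1, n5}; Z2 = {n5}; fixed.
Sat(AG (a -> b)) = {n5}
E[(b & a) U AG (a -> b)]: least fixpoint, start Z0 = Sat(AG (a -> b)) = {n5}, add states in Sat(b & a) with some successor in Z. Already a fixed point.
Sat(E[(b & a) U AG (a -> b)]) = {n5}
|Sat(E[(b & a) U AG (a -> b)])| = |{n5}| = 1.

1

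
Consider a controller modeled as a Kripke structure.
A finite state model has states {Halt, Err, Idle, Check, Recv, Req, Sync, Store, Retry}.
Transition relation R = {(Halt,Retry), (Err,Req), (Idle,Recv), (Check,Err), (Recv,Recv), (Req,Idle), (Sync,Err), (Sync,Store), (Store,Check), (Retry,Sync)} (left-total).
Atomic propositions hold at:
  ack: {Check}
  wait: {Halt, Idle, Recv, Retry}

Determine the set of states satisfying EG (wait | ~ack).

{Halt, Err, Idle, Recv, Req, Sync, Retry}

Sat(~ack) = {Halt, Err, Idle, Recv, Req, Sync, Store, Retry}
Sat(wait | ~ack) = {Halt, Err, Idle, Recv, Req, Sync, Store, Retry}
EG (wait | ~ack): greatest fixpoint, start Z0 = {Halt, Err, Idle, Recv, Req, Sync, Store, Retry}, keep only states in Sat with some successor in Z. Z1 = {Halt, Err, Idle, Recv, Req, Sync, Retry}; fixed.
Sat(EG (wait | ~ack)) = {Halt, Err, Idle, Recv, Req, Sync, Retry}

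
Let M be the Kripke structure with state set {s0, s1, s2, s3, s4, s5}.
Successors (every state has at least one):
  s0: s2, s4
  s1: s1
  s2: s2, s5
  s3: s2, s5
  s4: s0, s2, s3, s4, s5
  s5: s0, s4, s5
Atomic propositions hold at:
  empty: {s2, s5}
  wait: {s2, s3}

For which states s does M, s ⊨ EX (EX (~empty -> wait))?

{s0, s2, s3, s4, s5}

Sat(~empty) = {s0, s1, s3, s4}
Sat(~empty -> wait) = {s2, s3, s5}
Sat(EX (~empty -> wait)) = {s : some successor in {s2, s3, s5}} = {s0, s2, s3, s4, s5}
Sat(EX (EX (~empty -> wait))) = {s : some successor in {s0, s2, s3, s4, s5}} = {s0, s2, s3, s4, s5}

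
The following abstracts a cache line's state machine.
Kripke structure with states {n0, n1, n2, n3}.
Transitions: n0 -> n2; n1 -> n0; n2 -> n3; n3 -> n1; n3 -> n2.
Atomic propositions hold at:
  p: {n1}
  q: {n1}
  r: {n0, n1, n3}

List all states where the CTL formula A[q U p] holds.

{n1}

A[q U p]: least fixpoint, start Z0 = Sat(p) = {n1}, add states in Sat(q) with every successor in Z. Already a fixed point.
Sat(A[q U p]) = {n1}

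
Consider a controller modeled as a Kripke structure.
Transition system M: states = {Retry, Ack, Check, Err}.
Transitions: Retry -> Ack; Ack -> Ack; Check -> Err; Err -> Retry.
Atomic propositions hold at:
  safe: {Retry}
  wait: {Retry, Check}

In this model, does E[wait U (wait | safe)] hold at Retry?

Yes

Sat(wait | safe) = {Retry, Check}
E[wait U (wait | safe)]: least fixpoint, start Z0 = Sat((wait | safe)) = {Retry, Check}, add states in Sat(wait) with some successor in Z. Already a fixed point.
Sat(E[wait U (wait | safe)]) = {Retry, Check}
Retry ∈ Sat(E[wait U (wait | safe)]) = {Retry, Check}, so the formula holds at Retry.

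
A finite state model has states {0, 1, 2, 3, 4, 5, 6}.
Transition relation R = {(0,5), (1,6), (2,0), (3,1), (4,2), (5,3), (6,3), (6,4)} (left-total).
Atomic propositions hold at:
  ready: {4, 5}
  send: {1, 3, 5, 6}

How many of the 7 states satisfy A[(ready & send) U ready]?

2

Sat(ready & send) = {5}
A[(ready & send) U ready]: least fixpoint, start Z0 = Sat(ready) = {4, 5}, add states in Sat(ready & send) with every successor in Z. Already a fixed point.
Sat(A[(ready & send) U ready]) = {4, 5}
|Sat(A[(ready & send) U ready])| = |{4, 5}| = 2.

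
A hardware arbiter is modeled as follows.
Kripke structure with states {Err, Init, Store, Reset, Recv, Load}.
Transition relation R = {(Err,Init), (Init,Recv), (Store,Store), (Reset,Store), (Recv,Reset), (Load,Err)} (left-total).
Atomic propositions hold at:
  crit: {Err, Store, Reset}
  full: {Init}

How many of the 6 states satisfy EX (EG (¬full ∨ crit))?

4

Sat(¬full) = {Err, Store, Reset, Recv, Load}
Sat(¬full ∨ crit) = {Err, Store, Reset, Recv, Load}
EG (¬full ∨ crit): greatest fixpoint, start Z0 = {Err, Store, Reset, Recv, Load}, keep only states in Sat with some successor in Z. Z1 = {Store, Reset, Recv, Load}; Z2 = {Store, Reset, Recv}; fixed.
Sat(EG (¬full ∨ crit)) = {Store, Reset, Recv}
Sat(EX (EG (¬full ∨ crit))) = {s : some successor in {Store, Reset, Recv}} = {Init, Store, Reset, Recv}
|Sat(EX (EG (¬full ∨ crit)))| = |{Init, Store, Reset, Recv}| = 4.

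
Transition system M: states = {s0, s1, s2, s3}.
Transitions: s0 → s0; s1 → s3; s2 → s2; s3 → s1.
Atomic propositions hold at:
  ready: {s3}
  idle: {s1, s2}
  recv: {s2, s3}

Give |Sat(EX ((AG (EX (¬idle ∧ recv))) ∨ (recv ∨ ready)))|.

Sat(¬idle) = {s0, s3}
Sat(¬idle ∧ recv) = {s3}
Sat(EX (¬idle ∧ recv)) = {s : some successor in {s3}} = {s1}
AG (EX (¬idle ∧ recv)): greatest fixpoint, start Z0 = {s1}, keep only states in Sat with every successor in Z. Z1 = ∅; fixed.
Sat(AG (EX (¬idle ∧ recv))) = ∅
Sat(recv ∨ ready) = {s2, s3}
Sat((AG (EX (¬idle ∧ recv))) ∨ (recv ∨ ready)) = {s2, s3}
Sat(EX ((AG (EX (¬idle ∧ recv))) ∨ (recv ∨ ready))) = {s : some successor in {s2, s3}} = {s1, s2}
|Sat(EX ((AG (EX (¬idle ∧ recv))) ∨ (recv ∨ ready)))| = |{s1, s2}| = 2.

2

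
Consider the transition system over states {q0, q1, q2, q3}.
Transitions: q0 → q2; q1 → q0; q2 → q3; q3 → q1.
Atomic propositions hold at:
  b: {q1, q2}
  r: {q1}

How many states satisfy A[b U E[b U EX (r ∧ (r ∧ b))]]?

Sat(r ∧ b) = {q1}
Sat(r ∧ (r ∧ b)) = {q1}
Sat(EX (r ∧ (r ∧ b))) = {s : some successor in {q1}} = {q3}
E[b U EX (r ∧ (r ∧ b))]: least fixpoint, start Z0 = Sat(EX (r ∧ (r ∧ b))) = {q3}, add states in Sat(b) with some successor in Z. Z1 = {q2, q3}; fixed.
Sat(E[b U EX (r ∧ (r ∧ b))]) = {q2, q3}
A[b U E[b U EX (r ∧ (r ∧ b))]]: least fixpoint, start Z0 = Sat(E[b U EX (r ∧ (r ∧ b))]) = {q2, q3}, add states in Sat(b) with every successor in Z. Already a fixed point.
Sat(A[b U E[b U EX (r ∧ (r ∧ b))]]) = {q2, q3}
|Sat(A[b U E[b U EX (r ∧ (r ∧ b))]])| = |{q2, q3}| = 2.

2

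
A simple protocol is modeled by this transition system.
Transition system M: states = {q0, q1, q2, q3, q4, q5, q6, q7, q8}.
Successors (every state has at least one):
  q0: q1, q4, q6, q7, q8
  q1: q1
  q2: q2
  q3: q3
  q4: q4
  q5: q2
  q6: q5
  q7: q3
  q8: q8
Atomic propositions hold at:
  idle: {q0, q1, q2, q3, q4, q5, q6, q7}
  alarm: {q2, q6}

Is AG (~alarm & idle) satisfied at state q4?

Sat(~alarm) = {q0, q1, q3, q4, q5, q7, q8}
Sat(~alarm & idle) = {q0, q1, q3, q4, q5, q7}
AG (~alarm & idle): greatest fixpoint, start Z0 = {q0, q1, q3, q4, q5, q7}, keep only states in Sat with every successor in Z. Z1 = {q1, q3, q4, q7}; fixed.
Sat(AG (~alarm & idle)) = {q1, q3, q4, q7}
q4 ∈ Sat(AG (~alarm & idle)) = {q1, q3, q4, q7}, so the formula holds at q4.

Yes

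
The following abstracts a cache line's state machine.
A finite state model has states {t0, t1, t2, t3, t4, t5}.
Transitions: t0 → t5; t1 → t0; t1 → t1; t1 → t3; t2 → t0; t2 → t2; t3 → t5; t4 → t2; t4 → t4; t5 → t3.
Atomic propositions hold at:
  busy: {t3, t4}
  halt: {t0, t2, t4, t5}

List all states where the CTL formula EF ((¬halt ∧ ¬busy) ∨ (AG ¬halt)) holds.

{t1}

Sat(¬halt) = {t1, t3}
Sat(¬busy) = {t0, t1, t2, t5}
Sat(¬halt ∧ ¬busy) = {t1}
AG ¬halt: greatest fixpoint, start Z0 = {t1, t3}, keep only states in Sat with every successor in Z. Z1 = ∅; fixed.
Sat(AG ¬halt) = ∅
Sat((¬halt ∧ ¬busy) ∨ (AG ¬halt)) = {t1}
EF ((¬halt ∧ ¬busy) ∨ (AG ¬halt)): least fixpoint, start Z0 = {t1}, add states with some successor in Z. Already a fixed point.
Sat(EF ((¬halt ∧ ¬busy) ∨ (AG ¬halt))) = {t1}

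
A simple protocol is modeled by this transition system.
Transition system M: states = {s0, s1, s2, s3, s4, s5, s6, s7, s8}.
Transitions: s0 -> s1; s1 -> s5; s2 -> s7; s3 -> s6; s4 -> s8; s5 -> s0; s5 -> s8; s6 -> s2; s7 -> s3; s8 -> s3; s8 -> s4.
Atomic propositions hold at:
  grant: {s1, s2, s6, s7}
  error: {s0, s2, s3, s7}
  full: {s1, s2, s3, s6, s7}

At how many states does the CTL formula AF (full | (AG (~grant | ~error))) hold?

6

Sat(~grant) = {s0, s3, s4, s5, s8}
Sat(~error) = {s1, s4, s5, s6, s8}
Sat(~grant | ~error) = {s0, s1, s3, s4, s5, s6, s8}
AG (~grant | ~error): greatest fixpoint, start Z0 = {s0, s1, s3, s4, s5, s6, s8}, keep only states in Sat with every successor in Z. Z1 = {s0, s1, s3, s4, s5, s8}; Z2 = {s0, s1, s4, s5, s8}; Z3 = {s0, s1, s4, s5}; Z4 = {s0, s1}; Z5 = {s0}; Z6 = ∅; fixed.
Sat(AG (~grant | ~error)) = ∅
Sat(full | (AG (~grant | ~error))) = {s1, s2, s3, s6, s7}
AF (full | (AG (~grant | ~error))): least fixpoint, start Z0 = {s1, s2, s3, s6, s7}, add states with every successor in Z. Z1 = {s0, s1, s2, s3, s6, s7}; fixed.
Sat(AF (full | (AG (~grant | ~error)))) = {s0, s1, s2, s3, s6, s7}
|Sat(AF (full | (AG (~grant | ~error))))| = |{s0, s1, s2, s3, s6, s7}| = 6.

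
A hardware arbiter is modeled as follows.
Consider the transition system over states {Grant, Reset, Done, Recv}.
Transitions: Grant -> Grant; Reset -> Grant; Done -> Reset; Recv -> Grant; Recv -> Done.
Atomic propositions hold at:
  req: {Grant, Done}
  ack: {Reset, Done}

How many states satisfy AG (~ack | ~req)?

Sat(~ack) = {Grant, Recv}
Sat(~req) = {Reset, Recv}
Sat(~ack | ~req) = {Grant, Reset, Recv}
AG (~ack | ~req): greatest fixpoint, start Z0 = {Grant, Reset, Recv}, keep only states in Sat with every successor in Z. Z1 = {Grant, Reset}; fixed.
Sat(AG (~ack | ~req)) = {Grant, Reset}
|Sat(AG (~ack | ~req))| = |{Grant, Reset}| = 2.

2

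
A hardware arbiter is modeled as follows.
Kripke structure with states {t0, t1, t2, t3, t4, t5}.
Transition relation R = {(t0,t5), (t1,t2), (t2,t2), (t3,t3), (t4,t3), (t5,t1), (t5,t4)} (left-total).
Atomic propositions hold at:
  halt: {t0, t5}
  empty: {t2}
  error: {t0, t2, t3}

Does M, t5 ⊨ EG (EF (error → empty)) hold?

Sat(error → empty) = {t1, t2, t4, t5}
EF (error → empty): least fixpoint, start Z0 = {t1, t2, t4, t5}, add states with some successor in Z. Z1 = {t0, t1, t2, t4, t5}; fixed.
Sat(EF (error → empty)) = {t0, t1, t2, t4, t5}
EG (EF (error → empty)): greatest fixpoint, start Z0 = {t0, t1, t2, t4, t5}, keep only states in Sat with some successor in Z. Z1 = {t0, t1, t2, t5}; fixed.
Sat(EG (EF (error → empty))) = {t0, t1, t2, t5}
t5 ∈ Sat(EG (EF (error → empty))) = {t0, t1, t2, t5}, so the formula holds at t5.

Yes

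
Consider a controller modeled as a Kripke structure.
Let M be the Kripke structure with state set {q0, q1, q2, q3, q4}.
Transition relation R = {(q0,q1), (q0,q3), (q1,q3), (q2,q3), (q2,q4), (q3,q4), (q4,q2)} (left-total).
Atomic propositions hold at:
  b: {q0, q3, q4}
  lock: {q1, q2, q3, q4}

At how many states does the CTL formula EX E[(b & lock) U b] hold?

4

Sat(b & lock) = {q3, q4}
E[(b & lock) U b]: least fixpoint, start Z0 = Sat(b) = {q0, q3, q4}, add states in Sat(b & lock) with some successor in Z. Already a fixed point.
Sat(E[(b & lock) U b]) = {q0, q3, q4}
Sat(EX E[(b & lock) U b]) = {s : some successor in {q0, q3, q4}} = {q0, q1, q2, q3}
|Sat(EX E[(b & lock) U b])| = |{q0, q1, q2, q3}| = 4.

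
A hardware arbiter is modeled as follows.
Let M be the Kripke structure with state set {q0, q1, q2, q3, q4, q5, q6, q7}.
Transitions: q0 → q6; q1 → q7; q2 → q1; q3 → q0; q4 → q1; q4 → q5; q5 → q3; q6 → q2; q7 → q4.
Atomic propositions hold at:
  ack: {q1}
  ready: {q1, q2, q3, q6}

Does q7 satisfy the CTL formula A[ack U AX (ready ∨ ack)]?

No

Sat(ready ∨ ack) = {q1, q2, q3, q6}
Sat(AX (ready ∨ ack)) = {s : every successor in {q1, q2, q3, q6}} = {q0, q2, q5, q6}
A[ack U AX (ready ∨ ack)]: least fixpoint, start Z0 = Sat(AX (ready ∨ ack)) = {q0, q2, q5, q6}, add states in Sat(ack) with every successor in Z. Already a fixed point.
Sat(A[ack U AX (ready ∨ ack)]) = {q0, q2, q5, q6}
q7 ∉ Sat(A[ack U AX (ready ∨ ack)]) = {q0, q2, q5, q6}, so the formula does not hold at q7.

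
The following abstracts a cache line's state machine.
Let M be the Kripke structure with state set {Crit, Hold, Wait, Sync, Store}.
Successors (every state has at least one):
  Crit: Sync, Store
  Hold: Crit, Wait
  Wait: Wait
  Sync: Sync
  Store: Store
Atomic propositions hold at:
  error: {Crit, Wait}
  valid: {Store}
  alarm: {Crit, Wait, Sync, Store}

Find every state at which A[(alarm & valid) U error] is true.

{Crit, Wait}

Sat(alarm & valid) = {Store}
A[(alarm & valid) U error]: least fixpoint, start Z0 = Sat(error) = {Crit, Wait}, add states in Sat(alarm & valid) with every successor in Z. Already a fixed point.
Sat(A[(alarm & valid) U error]) = {Crit, Wait}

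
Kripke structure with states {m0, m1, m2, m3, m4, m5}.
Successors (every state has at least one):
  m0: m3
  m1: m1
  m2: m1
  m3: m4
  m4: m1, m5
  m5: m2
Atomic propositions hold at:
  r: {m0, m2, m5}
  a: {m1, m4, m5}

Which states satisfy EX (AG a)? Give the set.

AG a: greatest fixpoint, start Z0 = {m1, m4, m5}, keep only states in Sat with every successor in Z. Z1 = {m1, m4}; Z2 = {m1}; fixed.
Sat(AG a) = {m1}
Sat(EX (AG a)) = {s : some successor in {m1}} = {m1, m2, m4}

{m1, m2, m4}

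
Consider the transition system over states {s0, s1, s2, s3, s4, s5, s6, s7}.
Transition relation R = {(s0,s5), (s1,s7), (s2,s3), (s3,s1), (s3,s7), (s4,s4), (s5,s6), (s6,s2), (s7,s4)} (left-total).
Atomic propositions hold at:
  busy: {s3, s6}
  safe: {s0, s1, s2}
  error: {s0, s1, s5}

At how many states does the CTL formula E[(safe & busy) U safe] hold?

Sat(safe & busy) = ∅
E[(safe & busy) U safe]: least fixpoint, start Z0 = Sat(safe) = {s0, s1, s2}, add states in Sat(safe & busy) with some successor in Z. Already a fixed point.
Sat(E[(safe & busy) U safe]) = {s0, s1, s2}
|Sat(E[(safe & busy) U safe])| = |{s0, s1, s2}| = 3.

3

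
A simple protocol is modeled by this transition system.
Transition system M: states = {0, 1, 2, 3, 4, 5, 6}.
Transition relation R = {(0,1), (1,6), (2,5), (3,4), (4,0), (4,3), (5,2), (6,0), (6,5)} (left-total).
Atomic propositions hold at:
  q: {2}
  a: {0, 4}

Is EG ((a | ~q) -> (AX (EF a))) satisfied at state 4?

Yes

Sat(~q) = {0, 1, 3, 4, 5, 6}
Sat(a | ~q) = {0, 1, 3, 4, 5, 6}
EF a: least fixpoint, start Z0 = {0, 4}, add states with some successor in Z. Z1 = {0, 3, 4, 6}; Z2 = {0, 1, 3, 4, 6}; fixed.
Sat(EF a) = {0, 1, 3, 4, 6}
Sat(AX (EF a)) = {s : every successor in {0, 1, 3, 4, 6}} = {0, 1, 3, 4}
Sat((a | ~q) -> (AX (EF a))) = {0, 1, 2, 3, 4}
EG ((a | ~q) -> (AX (EF a))): greatest fixpoint, start Z0 = {0, 1, 2, 3, 4}, keep only states in Sat with some successor in Z. Z1 = {0, 3, 4}; Z2 = {3, 4}; fixed.
Sat(EG ((a | ~q) -> (AX (EF a)))) = {3, 4}
4 ∈ Sat(EG ((a | ~q) -> (AX (EF a)))) = {3, 4}, so the formula holds at 4.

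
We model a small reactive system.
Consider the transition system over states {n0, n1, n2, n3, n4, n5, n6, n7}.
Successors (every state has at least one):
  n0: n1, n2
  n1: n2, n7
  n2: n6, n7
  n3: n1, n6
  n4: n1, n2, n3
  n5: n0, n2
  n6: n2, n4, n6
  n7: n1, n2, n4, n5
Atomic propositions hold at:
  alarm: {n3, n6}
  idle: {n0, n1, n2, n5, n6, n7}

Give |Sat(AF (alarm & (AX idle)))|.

1

Sat(AX idle) = {s : every successor in {n0, n1, n2, n5, n6, n7}} = {n0, n1, n2, n3, n5}
Sat(alarm & (AX idle)) = {n3}
AF (alarm & (AX idle)): least fixpoint, start Z0 = {n3}, add states with every successor in Z. Already a fixed point.
Sat(AF (alarm & (AX idle))) = {n3}
|Sat(AF (alarm & (AX idle)))| = |{n3}| = 1.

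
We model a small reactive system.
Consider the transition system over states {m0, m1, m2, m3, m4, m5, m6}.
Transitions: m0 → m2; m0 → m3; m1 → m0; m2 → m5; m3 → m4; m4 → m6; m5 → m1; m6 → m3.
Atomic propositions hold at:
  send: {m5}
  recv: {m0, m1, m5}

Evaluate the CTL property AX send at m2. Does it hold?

Yes

Sat(AX send) = {s : every successor in {m5}} = {m2}
m2 ∈ Sat(AX send) = {m2}, so the formula holds at m2.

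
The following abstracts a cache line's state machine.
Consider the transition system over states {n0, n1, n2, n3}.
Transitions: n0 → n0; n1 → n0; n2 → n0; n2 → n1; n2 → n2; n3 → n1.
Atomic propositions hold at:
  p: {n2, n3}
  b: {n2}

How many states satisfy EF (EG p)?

EG p: greatest fixpoint, start Z0 = {n2, n3}, keep only states in Sat with some successor in Z. Z1 = {n2}; fixed.
Sat(EG p) = {n2}
EF (EG p): least fixpoint, start Z0 = {n2}, add states with some successor in Z. Already a fixed point.
Sat(EF (EG p)) = {n2}
|Sat(EF (EG p))| = |{n2}| = 1.

1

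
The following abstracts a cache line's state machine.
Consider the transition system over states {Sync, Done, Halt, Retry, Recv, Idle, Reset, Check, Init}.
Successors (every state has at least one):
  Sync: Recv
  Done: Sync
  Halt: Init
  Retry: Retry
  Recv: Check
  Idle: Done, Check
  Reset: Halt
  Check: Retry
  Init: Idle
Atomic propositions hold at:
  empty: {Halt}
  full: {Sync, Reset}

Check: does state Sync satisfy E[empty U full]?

Yes

E[empty U full]: least fixpoint, start Z0 = Sat(full) = {Sync, Reset}, add states in Sat(empty) with some successor in Z. Already a fixed point.
Sat(E[empty U full]) = {Sync, Reset}
Sync ∈ Sat(E[empty U full]) = {Sync, Reset}, so the formula holds at Sync.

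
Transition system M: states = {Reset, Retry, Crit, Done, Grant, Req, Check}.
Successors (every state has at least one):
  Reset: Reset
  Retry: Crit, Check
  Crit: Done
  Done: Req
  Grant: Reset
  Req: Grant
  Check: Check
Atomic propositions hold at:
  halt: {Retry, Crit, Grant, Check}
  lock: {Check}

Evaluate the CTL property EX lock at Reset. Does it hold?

Sat(EX lock) = {s : some successor in {Check}} = {Retry, Check}
Reset ∉ Sat(EX lock) = {Retry, Check}, so the formula does not hold at Reset.

No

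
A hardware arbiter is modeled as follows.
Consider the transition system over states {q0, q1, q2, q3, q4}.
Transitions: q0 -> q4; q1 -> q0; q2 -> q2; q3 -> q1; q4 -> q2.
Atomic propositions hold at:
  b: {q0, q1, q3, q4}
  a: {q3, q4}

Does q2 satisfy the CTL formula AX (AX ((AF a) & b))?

No

AF a: least fixpoint, start Z0 = {q3, q4}, add states with every successor in Z. Z1 = {q0, q3, q4}; Z2 = {q0, q1, q3, q4}; fixed.
Sat(AF a) = {q0, q1, q3, q4}
Sat((AF a) & b) = {q0, q1, q3, q4}
Sat(AX ((AF a) & b)) = {s : every successor in {q0, q1, q3, q4}} = {q0, q1, q3}
Sat(AX (AX ((AF a) & b))) = {s : every successor in {q0, q1, q3}} = {q1, q3}
q2 ∉ Sat(AX (AX ((AF a) & b))) = {q1, q3}, so the formula does not hold at q2.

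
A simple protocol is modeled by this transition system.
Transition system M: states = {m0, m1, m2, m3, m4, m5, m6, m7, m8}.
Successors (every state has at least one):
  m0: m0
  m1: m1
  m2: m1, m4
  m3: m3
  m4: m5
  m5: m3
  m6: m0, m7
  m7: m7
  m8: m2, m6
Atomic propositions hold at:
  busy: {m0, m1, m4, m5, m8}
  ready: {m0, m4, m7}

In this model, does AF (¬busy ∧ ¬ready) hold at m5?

Sat(¬busy) = {m2, m3, m6, m7}
Sat(¬ready) = {m1, m2, m3, m5, m6, m8}
Sat(¬busy ∧ ¬ready) = {m2, m3, m6}
AF (¬busy ∧ ¬ready): least fixpoint, start Z0 = {m2, m3, m6}, add states with every successor in Z. Z1 = {m2, m3, m5, m6, m8}; Z2 = {m2, m3, m4, m5, m6, m8}; fixed.
Sat(AF (¬busy ∧ ¬ready)) = {m2, m3, m4, m5, m6, m8}
m5 ∈ Sat(AF (¬busy ∧ ¬ready)) = {m2, m3, m4, m5, m6, m8}, so the formula holds at m5.

Yes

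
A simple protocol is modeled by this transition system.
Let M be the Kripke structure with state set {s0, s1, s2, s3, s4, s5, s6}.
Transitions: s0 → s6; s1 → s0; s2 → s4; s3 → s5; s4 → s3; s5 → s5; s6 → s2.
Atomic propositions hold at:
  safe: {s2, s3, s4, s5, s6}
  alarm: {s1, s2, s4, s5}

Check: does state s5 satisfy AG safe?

AG safe: greatest fixpoint, start Z0 = {s2, s3, s4, s5, s6}, keep only states in Sat with every successor in Z. Already a fixed point.
Sat(AG safe) = {s2, s3, s4, s5, s6}
s5 ∈ Sat(AG safe) = {s2, s3, s4, s5, s6}, so the formula holds at s5.

Yes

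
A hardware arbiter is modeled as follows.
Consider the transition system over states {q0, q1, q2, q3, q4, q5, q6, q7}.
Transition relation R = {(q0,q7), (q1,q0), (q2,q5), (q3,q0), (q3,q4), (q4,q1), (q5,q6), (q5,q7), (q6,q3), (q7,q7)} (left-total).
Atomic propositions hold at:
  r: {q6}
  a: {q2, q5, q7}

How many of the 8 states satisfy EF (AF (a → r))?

7

Sat(a → r) = {q0, q1, q3, q4, q6}
AF (a → r): least fixpoint, start Z0 = {q0, q1, q3, q4, q6}, add states with every successor in Z. Already a fixed point.
Sat(AF (a → r)) = {q0, q1, q3, q4, q6}
EF (AF (a → r)): least fixpoint, start Z0 = {q0, q1, q3, q4, q6}, add states with some successor in Z. Z1 = {q0, q1, q3, q4, q5, q6}; Z2 = {q0, q1, q2, q3, q4, q5, q6}; fixed.
Sat(EF (AF (a → r))) = {q0, q1, q2, q3, q4, q5, q6}
|Sat(EF (AF (a → r)))| = |{q0, q1, q2, q3, q4, q5, q6}| = 7.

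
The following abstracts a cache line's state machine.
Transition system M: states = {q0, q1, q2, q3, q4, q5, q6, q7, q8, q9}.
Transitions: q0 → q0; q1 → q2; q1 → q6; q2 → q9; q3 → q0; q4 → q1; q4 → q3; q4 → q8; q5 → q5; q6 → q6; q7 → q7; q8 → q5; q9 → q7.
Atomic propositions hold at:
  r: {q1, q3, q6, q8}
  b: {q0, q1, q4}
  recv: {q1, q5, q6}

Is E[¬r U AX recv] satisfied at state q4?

Sat(¬r) = {q0, q2, q4, q5, q7, q9}
Sat(AX recv) = {s : every successor in {q1, q5, q6}} = {q5, q6, q8}
E[¬r U AX recv]: least fixpoint, start Z0 = Sat(AX recv) = {q5, q6, q8}, add states in Sat(¬r) with some successor in Z. Z1 = {q4, q5, q6, q8}; fixed.
Sat(E[¬r U AX recv]) = {q4, q5, q6, q8}
q4 ∈ Sat(E[¬r U AX recv]) = {q4, q5, q6, q8}, so the formula holds at q4.

Yes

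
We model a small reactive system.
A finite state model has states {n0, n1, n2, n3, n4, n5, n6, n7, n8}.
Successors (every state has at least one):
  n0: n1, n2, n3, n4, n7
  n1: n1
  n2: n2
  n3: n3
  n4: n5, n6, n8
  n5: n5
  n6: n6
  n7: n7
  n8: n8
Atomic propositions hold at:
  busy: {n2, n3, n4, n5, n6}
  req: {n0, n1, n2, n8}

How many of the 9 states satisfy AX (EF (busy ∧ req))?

1

Sat(busy ∧ req) = {n2}
EF (busy ∧ req): least fixpoint, start Z0 = {n2}, add states with some successor in Z. Z1 = {n0, n2}; fixed.
Sat(EF (busy ∧ req)) = {n0, n2}
Sat(AX (EF (busy ∧ req))) = {s : every successor in {n0, n2}} = {n2}
|Sat(AX (EF (busy ∧ req)))| = |{n2}| = 1.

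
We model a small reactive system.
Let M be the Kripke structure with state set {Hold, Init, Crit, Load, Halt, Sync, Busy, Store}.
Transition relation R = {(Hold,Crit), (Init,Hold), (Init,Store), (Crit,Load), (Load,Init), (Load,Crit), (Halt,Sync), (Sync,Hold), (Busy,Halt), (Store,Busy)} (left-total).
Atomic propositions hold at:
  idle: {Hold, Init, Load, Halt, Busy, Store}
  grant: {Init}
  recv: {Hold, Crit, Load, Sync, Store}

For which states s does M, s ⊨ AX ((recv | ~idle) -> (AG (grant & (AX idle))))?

Sat(~idle) = {Crit, Sync}
Sat(recv | ~idle) = {Hold, Crit, Load, Sync, Store}
Sat(AX idle) = {s : every successor in {Hold, Init, Load, Halt, Busy, Store}} = {Init, Crit, Sync, Busy, Store}
Sat(grant & (AX idle)) = {Init}
AG (grant & (AX idle)): greatest fixpoint, start Z0 = {Init}, keep only states in Sat with every successor in Z. Z1 = ∅; fixed.
Sat(AG (grant & (AX idle))) = ∅
Sat((recv | ~idle) -> (AG (grant & (AX idle)))) = {Init, Halt, Busy}
Sat(AX ((recv | ~idle) -> (AG (grant & (AX idle))))) = {s : every successor in {Init, Halt, Busy}} = {Busy, Store}

{Busy, Store}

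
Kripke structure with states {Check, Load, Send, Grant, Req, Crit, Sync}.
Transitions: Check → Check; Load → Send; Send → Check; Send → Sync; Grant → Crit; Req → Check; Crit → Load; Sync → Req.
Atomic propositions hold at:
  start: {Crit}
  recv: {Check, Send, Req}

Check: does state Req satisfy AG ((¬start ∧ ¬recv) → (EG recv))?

Sat(¬start) = {Check, Load, Send, Grant, Req, Sync}
Sat(¬recv) = {Load, Grant, Crit, Sync}
Sat(¬start ∧ ¬recv) = {Load, Grant, Sync}
EG recv: greatest fixpoint, start Z0 = {Check, Send, Req}, keep only states in Sat with some successor in Z. Already a fixed point.
Sat(EG recv) = {Check, Send, Req}
Sat((¬start ∧ ¬recv) → (EG recv)) = {Check, Send, Req, Crit}
AG ((¬start ∧ ¬recv) → (EG recv)): greatest fixpoint, start Z0 = {Check, Send, Req, Crit}, keep only states in Sat with every successor in Z. Z1 = {Check, Req}; fixed.
Sat(AG ((¬start ∧ ¬recv) → (EG recv))) = {Check, Req}
Req ∈ Sat(AG ((¬start ∧ ¬recv) → (EG recv))) = {Check, Req}, so the formula holds at Req.

Yes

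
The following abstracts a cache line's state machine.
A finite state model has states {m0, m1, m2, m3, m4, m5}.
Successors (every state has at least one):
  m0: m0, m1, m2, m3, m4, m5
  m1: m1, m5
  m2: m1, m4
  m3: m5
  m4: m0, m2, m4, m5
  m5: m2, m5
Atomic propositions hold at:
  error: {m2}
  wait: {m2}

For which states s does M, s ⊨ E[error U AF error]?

{m2}

AF error: least fixpoint, start Z0 = {m2}, add states with every successor in Z. Already a fixed point.
Sat(AF error) = {m2}
E[error U AF error]: least fixpoint, start Z0 = Sat(AF error) = {m2}, add states in Sat(error) with some successor in Z. Already a fixed point.
Sat(E[error U AF error]) = {m2}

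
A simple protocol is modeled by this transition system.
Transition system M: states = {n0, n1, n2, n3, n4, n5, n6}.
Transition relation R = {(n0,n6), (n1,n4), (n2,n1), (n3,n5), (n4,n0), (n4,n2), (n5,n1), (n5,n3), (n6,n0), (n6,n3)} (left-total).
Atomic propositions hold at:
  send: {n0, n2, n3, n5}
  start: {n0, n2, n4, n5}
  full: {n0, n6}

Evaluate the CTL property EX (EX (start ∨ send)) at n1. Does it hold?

Sat(start ∨ send) = {n0, n2, n3, n4, n5}
Sat(EX (start ∨ send)) = {s : some successor in {n0, n2, n3, n4, n5}} = {n1, n3, n4, n5, n6}
Sat(EX (EX (start ∨ send))) = {s : some successor in {n1, n3, n4, n5, n6}} = {n0, n1, n2, n3, n5, n6}
n1 ∈ Sat(EX (EX (start ∨ send))) = {n0, n1, n2, n3, n5, n6}, so the formula holds at n1.

Yes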